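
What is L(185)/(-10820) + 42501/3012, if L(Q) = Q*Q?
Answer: 1486563/135791 ≈ 10.947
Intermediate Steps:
L(Q) = Q²
L(185)/(-10820) + 42501/3012 = 185²/(-10820) + 42501/3012 = 34225*(-1/10820) + 42501*(1/3012) = -6845/2164 + 14167/1004 = 1486563/135791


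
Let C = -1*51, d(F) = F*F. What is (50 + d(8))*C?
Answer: -5814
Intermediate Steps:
d(F) = F**2
C = -51
(50 + d(8))*C = (50 + 8**2)*(-51) = (50 + 64)*(-51) = 114*(-51) = -5814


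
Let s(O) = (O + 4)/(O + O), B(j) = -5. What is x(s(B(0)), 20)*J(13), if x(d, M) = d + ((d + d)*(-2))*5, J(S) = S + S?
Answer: -247/5 ≈ -49.400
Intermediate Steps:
s(O) = (4 + O)/(2*O) (s(O) = (4 + O)/((2*O)) = (4 + O)*(1/(2*O)) = (4 + O)/(2*O))
J(S) = 2*S
x(d, M) = -19*d (x(d, M) = d + ((2*d)*(-2))*5 = d - 4*d*5 = d - 20*d = -19*d)
x(s(B(0)), 20)*J(13) = (-19*(4 - 5)/(2*(-5)))*(2*13) = -19*(-1)*(-1)/(2*5)*26 = -19*⅒*26 = -19/10*26 = -247/5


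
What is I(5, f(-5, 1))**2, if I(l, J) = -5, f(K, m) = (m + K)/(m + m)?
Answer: 25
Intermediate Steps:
f(K, m) = (K + m)/(2*m) (f(K, m) = (K + m)/((2*m)) = (K + m)*(1/(2*m)) = (K + m)/(2*m))
I(5, f(-5, 1))**2 = (-5)**2 = 25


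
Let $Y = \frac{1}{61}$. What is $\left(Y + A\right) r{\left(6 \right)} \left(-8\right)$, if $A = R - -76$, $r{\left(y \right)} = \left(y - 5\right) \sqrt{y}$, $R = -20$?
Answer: $- \frac{27336 \sqrt{6}}{61} \approx -1097.7$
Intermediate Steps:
$r{\left(y \right)} = \sqrt{y} \left(-5 + y\right)$ ($r{\left(y \right)} = \left(-5 + y\right) \sqrt{y} = \sqrt{y} \left(-5 + y\right)$)
$A = 56$ ($A = -20 - -76 = -20 + 76 = 56$)
$Y = \frac{1}{61} \approx 0.016393$
$\left(Y + A\right) r{\left(6 \right)} \left(-8\right) = \left(\frac{1}{61} + 56\right) \sqrt{6} \left(-5 + 6\right) \left(-8\right) = \frac{3417 \sqrt{6} \cdot 1 \left(-8\right)}{61} = \frac{3417 \sqrt{6} \left(-8\right)}{61} = \frac{3417 \left(- 8 \sqrt{6}\right)}{61} = - \frac{27336 \sqrt{6}}{61}$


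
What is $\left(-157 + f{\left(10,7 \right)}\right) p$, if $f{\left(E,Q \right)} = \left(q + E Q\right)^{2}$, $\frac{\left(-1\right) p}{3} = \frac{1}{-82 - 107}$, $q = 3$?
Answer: $\frac{1724}{21} \approx 82.095$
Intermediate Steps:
$p = \frac{1}{63}$ ($p = - \frac{3}{-82 - 107} = - \frac{3}{-189} = \left(-3\right) \left(- \frac{1}{189}\right) = \frac{1}{63} \approx 0.015873$)
$f{\left(E,Q \right)} = \left(3 + E Q\right)^{2}$
$\left(-157 + f{\left(10,7 \right)}\right) p = \left(-157 + \left(3 + 10 \cdot 7\right)^{2}\right) \frac{1}{63} = \left(-157 + \left(3 + 70\right)^{2}\right) \frac{1}{63} = \left(-157 + 73^{2}\right) \frac{1}{63} = \left(-157 + 5329\right) \frac{1}{63} = 5172 \cdot \frac{1}{63} = \frac{1724}{21}$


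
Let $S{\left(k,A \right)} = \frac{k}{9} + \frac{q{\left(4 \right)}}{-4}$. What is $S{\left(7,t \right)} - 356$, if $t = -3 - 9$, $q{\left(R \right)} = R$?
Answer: $- \frac{3206}{9} \approx -356.22$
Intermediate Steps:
$t = -12$ ($t = -3 - 9 = -12$)
$S{\left(k,A \right)} = -1 + \frac{k}{9}$ ($S{\left(k,A \right)} = \frac{k}{9} + \frac{4}{-4} = k \frac{1}{9} + 4 \left(- \frac{1}{4}\right) = \frac{k}{9} - 1 = -1 + \frac{k}{9}$)
$S{\left(7,t \right)} - 356 = \left(-1 + \frac{1}{9} \cdot 7\right) - 356 = \left(-1 + \frac{7}{9}\right) - 356 = - \frac{2}{9} - 356 = - \frac{3206}{9}$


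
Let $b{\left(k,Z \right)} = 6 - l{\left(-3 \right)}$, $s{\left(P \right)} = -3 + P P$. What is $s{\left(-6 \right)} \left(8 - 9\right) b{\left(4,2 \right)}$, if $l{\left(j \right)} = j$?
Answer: $-297$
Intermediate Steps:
$s{\left(P \right)} = -3 + P^{2}$
$b{\left(k,Z \right)} = 9$ ($b{\left(k,Z \right)} = 6 - -3 = 6 + 3 = 9$)
$s{\left(-6 \right)} \left(8 - 9\right) b{\left(4,2 \right)} = \left(-3 + \left(-6\right)^{2}\right) \left(8 - 9\right) 9 = \left(-3 + 36\right) \left(\left(-1\right) 9\right) = 33 \left(-9\right) = -297$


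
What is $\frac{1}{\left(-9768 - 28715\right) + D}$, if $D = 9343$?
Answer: $- \frac{1}{29140} \approx -3.4317 \cdot 10^{-5}$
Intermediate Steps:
$\frac{1}{\left(-9768 - 28715\right) + D} = \frac{1}{\left(-9768 - 28715\right) + 9343} = \frac{1}{-38483 + 9343} = \frac{1}{-29140} = - \frac{1}{29140}$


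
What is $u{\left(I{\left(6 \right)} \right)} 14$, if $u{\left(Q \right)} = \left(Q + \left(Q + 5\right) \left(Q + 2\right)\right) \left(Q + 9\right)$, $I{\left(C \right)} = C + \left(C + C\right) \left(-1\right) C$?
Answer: $-3062724$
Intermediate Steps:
$I{\left(C \right)} = C - 2 C^{2}$ ($I{\left(C \right)} = C + 2 C \left(-1\right) C = C + - 2 C C = C - 2 C^{2}$)
$u{\left(Q \right)} = \left(9 + Q\right) \left(Q + \left(2 + Q\right) \left(5 + Q\right)\right)$ ($u{\left(Q \right)} = \left(Q + \left(5 + Q\right) \left(2 + Q\right)\right) \left(9 + Q\right) = \left(Q + \left(2 + Q\right) \left(5 + Q\right)\right) \left(9 + Q\right) = \left(9 + Q\right) \left(Q + \left(2 + Q\right) \left(5 + Q\right)\right)$)
$u{\left(I{\left(6 \right)} \right)} 14 = \left(90 + \left(6 \left(1 - 12\right)\right)^{3} + 17 \left(6 \left(1 - 12\right)\right)^{2} + 82 \cdot 6 \left(1 - 12\right)\right) 14 = \left(90 + \left(6 \left(-11\right)\right)^{3} + 17 \left(6 \left(-11\right)\right)^{2} + 82 \cdot 6 \left(-11\right)\right) 14 = \left(90 + \left(-66\right)^{3} + 17 \left(-66\right)^{2} + 82 \left(-66\right)\right) 14 = \left(90 - 287496 + 17 \cdot 4356 - 5412\right) 14 = \left(90 - 287496 + 74052 - 5412\right) 14 = \left(-218766\right) 14 = -3062724$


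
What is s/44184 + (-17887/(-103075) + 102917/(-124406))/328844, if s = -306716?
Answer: -106432285342239901/15332107711500600 ≈ -6.9418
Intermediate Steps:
s/44184 + (-17887/(-103075) + 102917/(-124406))/328844 = -306716/44184 + (-17887/(-103075) + 102917/(-124406))/328844 = -306716*1/44184 + (-17887*(-1/103075) + 102917*(-1/124406))*(1/328844) = -76679/11046 + (577/3325 - 102917/124406)*(1/328844) = -76679/11046 - 270416763/413649950*1/328844 = -76679/11046 - 270416763/136026304157800 = -106432285342239901/15332107711500600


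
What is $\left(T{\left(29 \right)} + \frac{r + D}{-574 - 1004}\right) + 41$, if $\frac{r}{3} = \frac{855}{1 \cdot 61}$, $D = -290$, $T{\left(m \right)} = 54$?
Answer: $\frac{9159635}{96258} \approx 95.157$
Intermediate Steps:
$r = \frac{2565}{61}$ ($r = 3 \frac{855}{1 \cdot 61} = 3 \cdot \frac{855}{61} = \frac{2565}{61} \approx 42.049$)
$\left(T{\left(29 \right)} + \frac{r + D}{-574 - 1004}\right) + 41 = \left(54 + \frac{\frac{2565}{61} - 290}{-574 - 1004}\right) + 41 = \left(54 - \frac{15125}{61 \left(-1578\right)}\right) + 41 = \left(54 - - \frac{15125}{96258}\right) + 41 = \left(54 + \frac{15125}{96258}\right) + 41 = \frac{5213057}{96258} + 41 = \frac{9159635}{96258}$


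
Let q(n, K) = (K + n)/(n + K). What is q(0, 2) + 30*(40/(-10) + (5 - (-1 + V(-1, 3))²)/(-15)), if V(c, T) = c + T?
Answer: -127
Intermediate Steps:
q(n, K) = 1 (q(n, K) = (K + n)/(K + n) = 1)
V(c, T) = T + c
q(0, 2) + 30*(40/(-10) + (5 - (-1 + V(-1, 3))²)/(-15)) = 1 + 30*(40/(-10) + (5 - (-1 + (3 - 1))²)/(-15)) = 1 + 30*(40*(-⅒) + (5 - (-1 + 2)²)*(-1/15)) = 1 + 30*(-4 + (5 - 1*1²)*(-1/15)) = 1 + 30*(-4 + (5 - 1*1)*(-1/15)) = 1 + 30*(-4 + (5 - 1)*(-1/15)) = 1 + 30*(-4 + 4*(-1/15)) = 1 + 30*(-4 - 4/15) = 1 + 30*(-64/15) = 1 - 128 = -127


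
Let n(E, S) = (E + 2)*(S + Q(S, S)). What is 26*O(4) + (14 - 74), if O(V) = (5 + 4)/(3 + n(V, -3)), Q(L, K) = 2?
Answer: -138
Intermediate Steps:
n(E, S) = (2 + E)*(2 + S) (n(E, S) = (E + 2)*(S + 2) = (2 + E)*(2 + S))
O(V) = 9/(1 - V) (O(V) = (5 + 4)/(3 + (4 + 2*V + 2*(-3) + V*(-3))) = 9/(3 + (4 + 2*V - 6 - 3*V)) = 9/(3 + (-2 - V)) = 9/(1 - V))
26*O(4) + (14 - 74) = 26*(9/(1 - 1*4)) + (14 - 74) = 26*(9/(1 - 4)) - 60 = 26*(9/(-3)) - 60 = 26*(9*(-⅓)) - 60 = 26*(-3) - 60 = -78 - 60 = -138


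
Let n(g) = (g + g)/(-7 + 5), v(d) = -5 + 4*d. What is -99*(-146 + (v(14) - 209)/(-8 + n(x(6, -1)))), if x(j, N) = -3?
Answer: 56628/5 ≈ 11326.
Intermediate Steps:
n(g) = -g (n(g) = (2*g)/(-2) = (2*g)*(-½) = -g)
-99*(-146 + (v(14) - 209)/(-8 + n(x(6, -1)))) = -99*(-146 + ((-5 + 4*14) - 209)/(-8 - 1*(-3))) = -99*(-146 + ((-5 + 56) - 209)/(-8 + 3)) = -99*(-146 + (51 - 209)/(-5)) = -99*(-146 - 158*(-⅕)) = -99*(-146 + 158/5) = -99*(-572/5) = 56628/5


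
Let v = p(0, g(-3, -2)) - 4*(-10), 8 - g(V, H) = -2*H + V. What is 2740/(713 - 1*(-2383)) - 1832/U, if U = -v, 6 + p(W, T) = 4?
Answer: 721999/14706 ≈ 49.096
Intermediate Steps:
g(V, H) = 8 - V + 2*H (g(V, H) = 8 - (-2*H + V) = 8 - (V - 2*H) = 8 + (-V + 2*H) = 8 - V + 2*H)
p(W, T) = -2 (p(W, T) = -6 + 4 = -2)
v = 38 (v = -2 - 4*(-10) = -2 + 40 = 38)
U = -38 (U = -1*38 = -38)
2740/(713 - 1*(-2383)) - 1832/U = 2740/(713 - 1*(-2383)) - 1832/(-38) = 2740/(713 + 2383) - 1832*(-1/38) = 2740/3096 + 916/19 = 2740*(1/3096) + 916/19 = 685/774 + 916/19 = 721999/14706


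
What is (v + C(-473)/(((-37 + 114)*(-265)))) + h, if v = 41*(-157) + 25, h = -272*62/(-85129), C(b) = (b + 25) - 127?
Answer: -202502145379/31582859 ≈ -6411.8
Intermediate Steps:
C(b) = -102 + b (C(b) = (25 + b) - 127 = -102 + b)
h = 16864/85129 (h = -16864*(-1/85129) = 16864/85129 ≈ 0.19810)
v = -6412 (v = -6437 + 25 = -6412)
(v + C(-473)/(((-37 + 114)*(-265)))) + h = (-6412 + (-102 - 473)/(((-37 + 114)*(-265)))) + 16864/85129 = (-6412 - 575/(77*(-265))) + 16864/85129 = (-6412 - 575/(-20405)) + 16864/85129 = (-6412 - 575*(-1/20405)) + 16864/85129 = (-6412 + 115/4081) + 16864/85129 = -26167257/4081 + 16864/85129 = -202502145379/31582859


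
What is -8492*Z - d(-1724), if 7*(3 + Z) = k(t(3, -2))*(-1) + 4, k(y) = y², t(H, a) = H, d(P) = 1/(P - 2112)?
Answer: 120994017/3836 ≈ 31542.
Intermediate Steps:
d(P) = 1/(-2112 + P)
Z = -26/7 (Z = -3 + (3²*(-1) + 4)/7 = -3 + (9*(-1) + 4)/7 = -3 + (-9 + 4)/7 = -3 + (⅐)*(-5) = -3 - 5/7 = -26/7 ≈ -3.7143)
-8492*Z - d(-1724) = -8492*(-26/7) - 1/(-2112 - 1724) = 220792/7 - 1/(-3836) = 220792/7 - 1*(-1/3836) = 220792/7 + 1/3836 = 120994017/3836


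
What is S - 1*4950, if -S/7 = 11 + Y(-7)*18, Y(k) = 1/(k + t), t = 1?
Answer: -5006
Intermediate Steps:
Y(k) = 1/(1 + k) (Y(k) = 1/(k + 1) = 1/(1 + k))
S = -56 (S = -7*(11 + 18/(1 - 7)) = -7*(11 + 18/(-6)) = -7*(11 - ⅙*18) = -7*(11 - 3) = -7*8 = -56)
S - 1*4950 = -56 - 1*4950 = -56 - 4950 = -5006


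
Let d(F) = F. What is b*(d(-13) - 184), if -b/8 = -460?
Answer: -724960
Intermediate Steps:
b = 3680 (b = -8*(-460) = 3680)
b*(d(-13) - 184) = 3680*(-13 - 184) = 3680*(-197) = -724960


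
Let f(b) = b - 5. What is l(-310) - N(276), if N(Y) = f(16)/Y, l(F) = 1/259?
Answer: -2573/71484 ≈ -0.035994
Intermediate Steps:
f(b) = -5 + b
l(F) = 1/259
N(Y) = 11/Y (N(Y) = (-5 + 16)/Y = 11/Y)
l(-310) - N(276) = 1/259 - 11/276 = -2573/71484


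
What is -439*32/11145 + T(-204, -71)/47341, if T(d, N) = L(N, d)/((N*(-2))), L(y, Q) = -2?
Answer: -47218303273/37460696595 ≈ -1.2605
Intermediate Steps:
T(d, N) = 1/N (T(d, N) = -2*(-1/(2*N)) = -(-1)/N = 1/N)
-439*32/11145 + T(-204, -71)/47341 = -439*32/11145 + 1/(-71*47341) = -14048*1/11145 - 1/71*1/47341 = -14048/11145 - 1/3361211 = -47218303273/37460696595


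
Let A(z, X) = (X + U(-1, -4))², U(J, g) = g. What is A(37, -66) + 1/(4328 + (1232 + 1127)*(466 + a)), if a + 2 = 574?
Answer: 12019553001/2452970 ≈ 4900.0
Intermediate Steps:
a = 572 (a = -2 + 574 = 572)
A(z, X) = (-4 + X)² (A(z, X) = (X - 4)² = (-4 + X)²)
A(37, -66) + 1/(4328 + (1232 + 1127)*(466 + a)) = (-4 - 66)² + 1/(4328 + (1232 + 1127)*(466 + 572)) = (-70)² + 1/(4328 + 2359*1038) = 4900 + 1/(4328 + 2448642) = 4900 + 1/2452970 = 12019553001/2452970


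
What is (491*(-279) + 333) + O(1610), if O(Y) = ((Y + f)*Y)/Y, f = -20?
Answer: -135066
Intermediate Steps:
O(Y) = -20 + Y (O(Y) = ((Y - 20)*Y)/Y = ((-20 + Y)*Y)/Y = (Y*(-20 + Y))/Y = -20 + Y)
(491*(-279) + 333) + O(1610) = (491*(-279) + 333) + (-20 + 1610) = (-136989 + 333) + 1590 = -136656 + 1590 = -135066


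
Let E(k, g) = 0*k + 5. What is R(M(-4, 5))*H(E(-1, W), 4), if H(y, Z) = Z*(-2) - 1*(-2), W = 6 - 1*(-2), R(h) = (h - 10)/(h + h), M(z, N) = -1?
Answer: -33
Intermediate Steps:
R(h) = (-10 + h)/(2*h) (R(h) = (-10 + h)/((2*h)) = (-10 + h)*(1/(2*h)) = (-10 + h)/(2*h))
W = 8 (W = 6 + 2 = 8)
E(k, g) = 5 (E(k, g) = 0 + 5 = 5)
H(y, Z) = 2 - 2*Z (H(y, Z) = -2*Z + 2 = 2 - 2*Z)
R(M(-4, 5))*H(E(-1, W), 4) = ((1/2)*(-10 - 1)/(-1))*(2 - 2*4) = ((1/2)*(-1)*(-11))*(2 - 8) = (11/2)*(-6) = -33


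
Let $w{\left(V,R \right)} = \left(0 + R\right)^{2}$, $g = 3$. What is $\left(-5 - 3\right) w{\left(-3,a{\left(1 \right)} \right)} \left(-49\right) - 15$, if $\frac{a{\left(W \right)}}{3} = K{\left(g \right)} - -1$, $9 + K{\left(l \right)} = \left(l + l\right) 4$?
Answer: $903153$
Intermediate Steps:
$K{\left(l \right)} = -9 + 8 l$ ($K{\left(l \right)} = -9 + \left(l + l\right) 4 = -9 + 2 l 4 = -9 + 8 l$)
$a{\left(W \right)} = 48$ ($a{\left(W \right)} = 3 \left(\left(-9 + 8 \cdot 3\right) - -1\right) = 3 \left(\left(-9 + 24\right) + 1\right) = 3 \left(15 + 1\right) = 3 \cdot 16 = 48$)
$w{\left(V,R \right)} = R^{2}$
$\left(-5 - 3\right) w{\left(-3,a{\left(1 \right)} \right)} \left(-49\right) - 15 = \left(-5 - 3\right) 48^{2} \left(-49\right) - 15 = \left(-8\right) 2304 \left(-49\right) - 15 = \left(-18432\right) \left(-49\right) - 15 = 903168 - 15 = 903153$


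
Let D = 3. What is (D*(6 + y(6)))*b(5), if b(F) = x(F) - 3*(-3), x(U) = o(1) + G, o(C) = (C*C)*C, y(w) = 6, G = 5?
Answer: 540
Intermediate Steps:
o(C) = C**3 (o(C) = C**2*C = C**3)
x(U) = 6 (x(U) = 1**3 + 5 = 1 + 5 = 6)
b(F) = 15 (b(F) = 6 - 3*(-3) = 6 + 9 = 15)
(D*(6 + y(6)))*b(5) = (3*(6 + 6))*15 = (3*12)*15 = 36*15 = 540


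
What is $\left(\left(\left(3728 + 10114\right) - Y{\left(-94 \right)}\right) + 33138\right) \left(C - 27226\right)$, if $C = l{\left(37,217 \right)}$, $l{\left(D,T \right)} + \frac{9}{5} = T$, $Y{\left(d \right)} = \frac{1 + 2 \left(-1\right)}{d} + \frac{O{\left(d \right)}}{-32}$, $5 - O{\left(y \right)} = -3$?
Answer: $- \frac{119283541839}{94} \approx -1.269 \cdot 10^{9}$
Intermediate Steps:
$O{\left(y \right)} = 8$ ($O{\left(y \right)} = 5 - -3 = 5 + 3 = 8$)
$Y{\left(d \right)} = - \frac{1}{4} - \frac{1}{d}$ ($Y{\left(d \right)} = \frac{1 + 2 \left(-1\right)}{d} + \frac{8}{-32} = \frac{1 - 2}{d} + 8 \left(- \frac{1}{32}\right) = - \frac{1}{d} - \frac{1}{4} = - \frac{1}{4} - \frac{1}{d}$)
$l{\left(D,T \right)} = - \frac{9}{5} + T$
$C = \frac{1076}{5}$ ($C = - \frac{9}{5} + 217 = \frac{1076}{5} \approx 215.2$)
$\left(\left(\left(3728 + 10114\right) - Y{\left(-94 \right)}\right) + 33138\right) \left(C - 27226\right) = \left(\left(\left(3728 + 10114\right) - \frac{-4 - -94}{4 \left(-94\right)}\right) + 33138\right) \left(\frac{1076}{5} - 27226\right) = \left(\left(13842 - \frac{1}{4} \left(- \frac{1}{94}\right) \left(-4 + 94\right)\right) + 33138\right) \left(- \frac{135054}{5}\right) = \left(\left(13842 - \frac{1}{4} \left(- \frac{1}{94}\right) 90\right) + 33138\right) \left(- \frac{135054}{5}\right) = \left(\left(13842 - - \frac{45}{188}\right) + 33138\right) \left(- \frac{135054}{5}\right) = \left(\left(13842 + \frac{45}{188}\right) + 33138\right) \left(- \frac{135054}{5}\right) = \left(\frac{2602341}{188} + 33138\right) \left(- \frac{135054}{5}\right) = \frac{8832285}{188} \left(- \frac{135054}{5}\right) = - \frac{119283541839}{94}$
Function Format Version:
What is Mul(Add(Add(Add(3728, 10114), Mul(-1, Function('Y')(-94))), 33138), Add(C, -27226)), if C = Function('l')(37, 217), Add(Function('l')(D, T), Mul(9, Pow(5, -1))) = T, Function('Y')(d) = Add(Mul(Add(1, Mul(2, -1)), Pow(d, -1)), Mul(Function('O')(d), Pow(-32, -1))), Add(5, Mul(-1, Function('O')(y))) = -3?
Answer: Rational(-119283541839, 94) ≈ -1.2690e+9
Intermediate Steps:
Function('O')(y) = 8 (Function('O')(y) = Add(5, Mul(-1, -3)) = Add(5, 3) = 8)
Function('Y')(d) = Add(Rational(-1, 4), Mul(-1, Pow(d, -1))) (Function('Y')(d) = Add(Mul(Add(1, Mul(2, -1)), Pow(d, -1)), Mul(8, Pow(-32, -1))) = Add(Mul(Add(1, -2), Pow(d, -1)), Mul(8, Rational(-1, 32))) = Add(Mul(-1, Pow(d, -1)), Rational(-1, 4)) = Add(Rational(-1, 4), Mul(-1, Pow(d, -1))))
Function('l')(D, T) = Add(Rational(-9, 5), T)
C = Rational(1076, 5) (C = Add(Rational(-9, 5), 217) = Rational(1076, 5) ≈ 215.20)
Mul(Add(Add(Add(3728, 10114), Mul(-1, Function('Y')(-94))), 33138), Add(C, -27226)) = Mul(Add(Add(Add(3728, 10114), Mul(-1, Mul(Rational(1, 4), Pow(-94, -1), Add(-4, Mul(-1, -94))))), 33138), Add(Rational(1076, 5), -27226)) = Mul(Add(Add(13842, Mul(-1, Mul(Rational(1, 4), Rational(-1, 94), Add(-4, 94)))), 33138), Rational(-135054, 5)) = Mul(Add(Add(13842, Mul(-1, Mul(Rational(1, 4), Rational(-1, 94), 90))), 33138), Rational(-135054, 5)) = Mul(Add(Add(13842, Mul(-1, Rational(-45, 188))), 33138), Rational(-135054, 5)) = Mul(Add(Add(13842, Rational(45, 188)), 33138), Rational(-135054, 5)) = Mul(Add(Rational(2602341, 188), 33138), Rational(-135054, 5)) = Mul(Rational(8832285, 188), Rational(-135054, 5)) = Rational(-119283541839, 94)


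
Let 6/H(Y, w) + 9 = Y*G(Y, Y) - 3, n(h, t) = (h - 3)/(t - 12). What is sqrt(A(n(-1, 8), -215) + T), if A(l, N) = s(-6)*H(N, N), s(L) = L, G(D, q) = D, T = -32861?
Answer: I*sqrt(70179312690377)/46213 ≈ 181.28*I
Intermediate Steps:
n(h, t) = (-3 + h)/(-12 + t)
H(Y, w) = 6/(-12 + Y**2) (H(Y, w) = 6/(-9 + (Y*Y - 3)) = 6/(-9 + (Y**2 - 3)) = 6/(-9 + (-3 + Y**2)) = 6/(-12 + Y**2))
A(l, N) = -36/(-12 + N**2)
sqrt(A(n(-1, 8), -215) + T) = sqrt(-36/(-12 + (-215)**2) - 32861) = sqrt(-36/(-12 + 46225) - 32861) = sqrt(-36/46213 - 32861) = sqrt(-1518605429/46213) = I*sqrt(70179312690377)/46213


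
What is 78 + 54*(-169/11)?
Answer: -8268/11 ≈ -751.64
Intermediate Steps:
78 + 54*(-169/11) = 78 - 9126/11 = -8268/11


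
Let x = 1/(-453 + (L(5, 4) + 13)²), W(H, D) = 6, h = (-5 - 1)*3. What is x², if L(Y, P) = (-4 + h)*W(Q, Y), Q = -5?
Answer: 1/187909264 ≈ 5.3217e-9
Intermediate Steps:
h = -18 (h = -6*3 = -18)
L(Y, P) = -132 (L(Y, P) = (-4 - 18)*6 = -22*6 = -132)
x = 1/13708 (x = 1/(-453 + (-132 + 13)²) = 1/(-453 + (-119)²) = 1/(-453 + 14161) = 1/13708 ≈ 7.2950e-5)
x² = (1/13708)² = 1/187909264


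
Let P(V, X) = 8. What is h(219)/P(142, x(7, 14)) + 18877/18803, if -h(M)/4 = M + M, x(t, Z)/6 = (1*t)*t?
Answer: -4098980/18803 ≈ -218.00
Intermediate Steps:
x(t, Z) = 6*t² (x(t, Z) = 6*((1*t)*t) = 6*(t*t) = 6*t²)
h(M) = -8*M (h(M) = -4*(M + M) = -8*M)
h(219)/P(142, x(7, 14)) + 18877/18803 = -8*219/8 + 18877/18803 = -1752*⅛ + 18877*(1/18803) = -219 + 18877/18803 = -4098980/18803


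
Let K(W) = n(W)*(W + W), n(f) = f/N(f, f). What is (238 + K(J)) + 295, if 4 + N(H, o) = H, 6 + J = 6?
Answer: 533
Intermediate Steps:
J = 0 (J = -6 + 6 = 0)
N(H, o) = -4 + H
n(f) = f/(-4 + f)
K(W) = 2*W**2/(-4 + W) (K(W) = (W/(-4 + W))*(W + W) = (W/(-4 + W))*(2*W) = 2*W**2/(-4 + W))
(238 + K(J)) + 295 = (238 + 2*0**2/(-4 + 0)) + 295 = (238 + 2*0/(-4)) + 295 = (238 + 2*0*(-1/4)) + 295 = (238 + 0) + 295 = 238 + 295 = 533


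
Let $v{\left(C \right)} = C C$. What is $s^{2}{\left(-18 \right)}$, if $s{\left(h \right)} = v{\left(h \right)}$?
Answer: $104976$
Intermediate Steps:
$v{\left(C \right)} = C^{2}$
$s{\left(h \right)} = h^{2}$
$s^{2}{\left(-18 \right)} = \left(\left(-18\right)^{2}\right)^{2} = 324^{2} = 104976$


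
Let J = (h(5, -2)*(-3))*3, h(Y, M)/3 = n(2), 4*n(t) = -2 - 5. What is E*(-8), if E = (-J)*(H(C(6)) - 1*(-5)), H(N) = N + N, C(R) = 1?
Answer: 2646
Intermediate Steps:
n(t) = -7/4 (n(t) = (-2 - 5)/4 = (¼)*(-7) = -7/4)
h(Y, M) = -21/4 (h(Y, M) = 3*(-7/4) = -21/4)
H(N) = 2*N
J = 189/4 (J = -21/4*(-3)*3 = (63/4)*3 = 189/4 ≈ 47.250)
E = -1323/4 (E = (-1*189/4)*(2*1 - 1*(-5)) = -189*(2 + 5)/4 = -189/4*7 = -1323/4 ≈ -330.75)
E*(-8) = -1323/4*(-8) = 2646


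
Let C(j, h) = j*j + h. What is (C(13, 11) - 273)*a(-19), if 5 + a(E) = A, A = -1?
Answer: 558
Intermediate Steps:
a(E) = -6 (a(E) = -5 - 1 = -6)
C(j, h) = h + j² (C(j, h) = j² + h = h + j²)
(C(13, 11) - 273)*a(-19) = ((11 + 13²) - 273)*(-6) = ((11 + 169) - 273)*(-6) = (180 - 273)*(-6) = -93*(-6) = 558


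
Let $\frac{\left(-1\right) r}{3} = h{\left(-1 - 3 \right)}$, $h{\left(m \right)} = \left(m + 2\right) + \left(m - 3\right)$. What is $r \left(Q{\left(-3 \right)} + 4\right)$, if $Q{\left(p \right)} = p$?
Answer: $27$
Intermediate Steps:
$h{\left(m \right)} = -1 + 2 m$ ($h{\left(m \right)} = \left(2 + m\right) + \left(-3 + m\right) = -1 + 2 m$)
$r = 27$ ($r = - 3 \left(-1 + 2 \left(-1 - 3\right)\right) = - 3 \left(-1 + 2 \left(-4\right)\right) = - 3 \left(-1 - 8\right) = \left(-3\right) \left(-9\right) = 27$)
$r \left(Q{\left(-3 \right)} + 4\right) = 27 \left(-3 + 4\right) = 27 \cdot 1 = 27$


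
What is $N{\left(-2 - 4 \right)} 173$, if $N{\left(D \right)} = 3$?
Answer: $519$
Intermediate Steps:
$N{\left(-2 - 4 \right)} 173 = 3 \cdot 173 = 519$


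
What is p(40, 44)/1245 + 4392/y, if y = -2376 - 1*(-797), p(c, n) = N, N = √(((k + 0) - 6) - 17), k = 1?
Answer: -4392/1579 + I*√22/1245 ≈ -2.7815 + 0.0037674*I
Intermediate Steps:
N = I*√22 (N = √(((1 + 0) - 6) - 17) = √((1 - 6) - 17) = √(-5 - 17) = √(-22) = I*√22 ≈ 4.6904*I)
p(c, n) = I*√22
y = -1579 (y = -2376 + 797 = -1579)
p(40, 44)/1245 + 4392/y = (I*√22)/1245 + 4392/(-1579) = (I*√22)*(1/1245) + 4392*(-1/1579) = I*√22/1245 - 4392/1579 = -4392/1579 + I*√22/1245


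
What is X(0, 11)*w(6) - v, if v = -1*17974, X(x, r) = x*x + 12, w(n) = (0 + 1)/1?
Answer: 17986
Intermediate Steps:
w(n) = 1 (w(n) = 1*1 = 1)
X(x, r) = 12 + x**2 (X(x, r) = x**2 + 12 = 12 + x**2)
v = -17974
X(0, 11)*w(6) - v = (12 + 0**2)*1 - 1*(-17974) = (12 + 0)*1 + 17974 = 12*1 + 17974 = 12 + 17974 = 17986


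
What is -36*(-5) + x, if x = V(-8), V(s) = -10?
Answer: 170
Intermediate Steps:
x = -10
-36*(-5) + x = -36*(-5) - 10 = 180 - 10 = 170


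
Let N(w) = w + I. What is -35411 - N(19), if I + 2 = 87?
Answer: -35515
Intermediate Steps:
I = 85 (I = -2 + 87 = 85)
N(w) = 85 + w (N(w) = w + 85 = 85 + w)
-35411 - N(19) = -35411 - (85 + 19) = -35411 - 1*104 = -35411 - 104 = -35515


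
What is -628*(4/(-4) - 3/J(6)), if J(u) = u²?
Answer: 2041/3 ≈ 680.33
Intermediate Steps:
-628*(4/(-4) - 3/J(6)) = -628*(4/(-4) - 3/(6²)) = -628*(4*(-¼) - 3/36) = -628*(-1 - 3*1/36) = -628*(-1 - 1/12) = -628*(-13/12) = 2041/3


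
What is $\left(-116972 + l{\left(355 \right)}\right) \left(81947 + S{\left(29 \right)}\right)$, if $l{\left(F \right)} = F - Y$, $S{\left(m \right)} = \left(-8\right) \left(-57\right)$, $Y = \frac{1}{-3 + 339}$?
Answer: $- \frac{3228822541139}{336} \approx -9.6096 \cdot 10^{9}$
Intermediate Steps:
$Y = \frac{1}{336} \approx 0.0029762$
$S{\left(m \right)} = 456$
$l{\left(F \right)} = - \frac{1}{336} + F$ ($l{\left(F \right)} = F - \frac{1}{336} = - \frac{1}{336} + F$)
$\left(-116972 + l{\left(355 \right)}\right) \left(81947 + S{\left(29 \right)}\right) = \left(-116972 + \left(- \frac{1}{336} + 355\right)\right) \left(81947 + 456\right) = \left(-116972 + \frac{119279}{336}\right) 82403 = \left(- \frac{39183313}{336}\right) 82403 = - \frac{3228822541139}{336}$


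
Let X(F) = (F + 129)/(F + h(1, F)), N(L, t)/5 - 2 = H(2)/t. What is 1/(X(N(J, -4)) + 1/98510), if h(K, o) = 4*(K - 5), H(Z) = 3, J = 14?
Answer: -3841890/53293871 ≈ -0.072089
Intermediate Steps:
N(L, t) = 10 + 15/t (N(L, t) = 10 + 5*(3/t) = 10 + 15/t)
h(K, o) = -20 + 4*K (h(K, o) = 4*(-5 + K) = -20 + 4*K)
X(F) = (129 + F)/(-16 + F) (X(F) = (F + 129)/(F + (-20 + 4*1)) = (129 + F)/(F + (-20 + 4)) = (129 + F)/(F - 16) = (129 + F)/(-16 + F))
1/(X(N(J, -4)) + 1/98510) = 1/((129 + (10 + 15/(-4)))/(-16 + (10 + 15/(-4))) + 1/98510) = 1/((129 + (10 + 15*(-¼)))/(-16 + (10 + 15*(-¼))) + 1/98510) = 1/((129 + (10 - 15/4))/(-16 + (10 - 15/4)) + 1/98510) = 1/((129 + 25/4)/(-16 + 25/4) + 1/98510) = 1/((541/4)/(-39/4) + 1/98510) = 1/(-4/39*541/4 + 1/98510) = 1/(-541/39 + 1/98510) = 1/(-53293871/3841890) = -3841890/53293871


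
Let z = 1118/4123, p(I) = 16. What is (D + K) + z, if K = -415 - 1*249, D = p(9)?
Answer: -2670586/4123 ≈ -647.73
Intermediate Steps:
D = 16
z = 1118/4123 (z = 1118*(1/4123) = 1118/4123 ≈ 0.27116)
K = -664 (K = -415 - 249 = -664)
(D + K) + z = (16 - 664) + 1118/4123 = -648 + 1118/4123 = -2670586/4123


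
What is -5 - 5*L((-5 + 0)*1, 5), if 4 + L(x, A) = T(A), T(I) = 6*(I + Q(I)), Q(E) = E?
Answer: -285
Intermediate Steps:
T(I) = 12*I (T(I) = 6*(I + I) = 6*(2*I) = 12*I)
L(x, A) = -4 + 12*A
-5 - 5*L((-5 + 0)*1, 5) = -5 - 5*(-4 + 12*5) = -5 - 5*(-4 + 60) = -5 - 5*56 = -5 - 280 = -285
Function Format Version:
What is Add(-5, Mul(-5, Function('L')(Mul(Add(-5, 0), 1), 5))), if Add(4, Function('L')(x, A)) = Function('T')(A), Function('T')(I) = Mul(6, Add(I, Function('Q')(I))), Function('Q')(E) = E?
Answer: -285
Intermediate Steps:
Function('T')(I) = Mul(12, I) (Function('T')(I) = Mul(6, Add(I, I)) = Mul(6, Mul(2, I)) = Mul(12, I))
Function('L')(x, A) = Add(-4, Mul(12, A))
Add(-5, Mul(-5, Function('L')(Mul(Add(-5, 0), 1), 5))) = Add(-5, Mul(-5, Add(-4, Mul(12, 5)))) = Add(-5, Mul(-5, Add(-4, 60))) = Add(-5, Mul(-5, 56)) = Add(-5, -280) = -285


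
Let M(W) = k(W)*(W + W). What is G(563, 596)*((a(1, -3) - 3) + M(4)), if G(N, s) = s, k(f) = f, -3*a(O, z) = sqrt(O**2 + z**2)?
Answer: 17284 - 596*sqrt(10)/3 ≈ 16656.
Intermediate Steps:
a(O, z) = -sqrt(O**2 + z**2)/3
M(W) = 2*W**2 (M(W) = W*(W + W) = W*(2*W) = 2*W**2)
G(563, 596)*((a(1, -3) - 3) + M(4)) = 596*((-sqrt(1**2 + (-3)**2)/3 - 3) + 2*4**2) = 596*((-sqrt(1 + 9)/3 - 3) + 2*16) = 596*((-sqrt(10)/3 - 3) + 32) = 596*((-3 - sqrt(10)/3) + 32) = 596*(29 - sqrt(10)/3) = 17284 - 596*sqrt(10)/3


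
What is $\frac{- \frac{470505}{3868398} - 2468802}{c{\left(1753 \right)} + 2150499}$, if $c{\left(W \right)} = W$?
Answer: $- \frac{3183436396567}{2775255777432} \approx -1.1471$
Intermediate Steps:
$\frac{- \frac{470505}{3868398} - 2468802}{c{\left(1753 \right)} + 2150499} = \frac{- \frac{470505}{3868398} - 2468802}{1753 + 2150499} = \frac{\left(-470505\right) \frac{1}{3868398} - 2468802}{2152252} = \left(- \frac{156835}{1289466} - 2468802\right) \frac{1}{2152252} = \left(- \frac{3183436396567}{1289466}\right) \frac{1}{2152252} = - \frac{3183436396567}{2775255777432}$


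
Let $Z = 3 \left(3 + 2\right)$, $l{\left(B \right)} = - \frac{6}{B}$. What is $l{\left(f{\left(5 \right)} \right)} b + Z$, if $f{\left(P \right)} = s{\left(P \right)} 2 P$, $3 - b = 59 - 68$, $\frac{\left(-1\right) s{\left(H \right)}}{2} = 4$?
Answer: $\frac{159}{10} \approx 15.9$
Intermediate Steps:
$s{\left(H \right)} = -8$ ($s{\left(H \right)} = \left(-2\right) 4 = -8$)
$b = 12$ ($b = 3 - \left(59 - 68\right) = 3 - -9 = 3 + 9 = 12$)
$f{\left(P \right)} = - 16 P$ ($f{\left(P \right)} = - 8 \cdot 2 P = - 16 P$)
$Z = 15$ ($Z = 3 \cdot 5 = 15$)
$l{\left(f{\left(5 \right)} \right)} b + Z = - \frac{6}{\left(-16\right) 5} \cdot 12 + 15 = - \frac{6}{-80} \cdot 12 + 15 = \left(-6\right) \left(- \frac{1}{80}\right) 12 + 15 = \frac{3}{40} \cdot 12 + 15 = \frac{9}{10} + 15 = \frac{159}{10}$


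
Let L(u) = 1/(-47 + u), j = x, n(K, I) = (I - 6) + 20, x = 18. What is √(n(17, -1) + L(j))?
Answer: 2*√2726/29 ≈ 3.6008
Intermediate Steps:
n(K, I) = 14 + I (n(K, I) = (-6 + I) + 20 = 14 + I)
j = 18
√(n(17, -1) + L(j)) = √((14 - 1) + 1/(-47 + 18)) = √(13 + 1/(-29)) = √(13 - 1/29) = √(376/29) = 2*√2726/29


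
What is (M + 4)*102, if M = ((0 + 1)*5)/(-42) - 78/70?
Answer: 1411/5 ≈ 282.20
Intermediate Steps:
M = -37/30 (M = (1*5)*(-1/42) - 78*1/70 = 5*(-1/42) - 39/35 = -5/42 - 39/35 = -37/30 ≈ -1.2333)
(M + 4)*102 = (-37/30 + 4)*102 = (83/30)*102 = 1411/5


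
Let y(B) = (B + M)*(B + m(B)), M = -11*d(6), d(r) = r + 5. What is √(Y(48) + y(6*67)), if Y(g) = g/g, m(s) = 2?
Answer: 5*√4541 ≈ 336.93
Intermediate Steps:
d(r) = 5 + r
M = -121 (M = -11*(5 + 6) = -11*11 = -121)
y(B) = (-121 + B)*(2 + B) (y(B) = (B - 121)*(B + 2) = (-121 + B)*(2 + B))
Y(g) = 1
√(Y(48) + y(6*67)) = √(1 + (-242 + (6*67)² - 714*67)) = √(1 + (-242 + 402² - 119*402)) = √(1 + (-242 + 161604 - 47838)) = √(1 + 113524) = √113525 = 5*√4541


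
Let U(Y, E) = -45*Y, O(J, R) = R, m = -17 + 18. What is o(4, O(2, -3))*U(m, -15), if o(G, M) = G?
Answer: -180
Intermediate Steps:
m = 1
o(4, O(2, -3))*U(m, -15) = 4*(-45*1) = 4*(-45) = -180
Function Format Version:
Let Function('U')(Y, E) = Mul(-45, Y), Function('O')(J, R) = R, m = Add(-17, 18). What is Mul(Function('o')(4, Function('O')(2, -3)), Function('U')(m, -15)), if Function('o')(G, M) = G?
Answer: -180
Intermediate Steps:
m = 1
Mul(Function('o')(4, Function('O')(2, -3)), Function('U')(m, -15)) = Mul(4, Mul(-45, 1)) = Mul(4, -45) = -180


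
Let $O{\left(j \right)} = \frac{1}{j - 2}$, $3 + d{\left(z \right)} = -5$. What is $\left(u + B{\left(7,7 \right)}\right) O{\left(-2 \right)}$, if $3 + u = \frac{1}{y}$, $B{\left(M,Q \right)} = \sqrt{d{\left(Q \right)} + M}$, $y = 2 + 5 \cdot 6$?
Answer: $\frac{95}{128} - \frac{i}{4} \approx 0.74219 - 0.25 i$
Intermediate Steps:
$d{\left(z \right)} = -8$ ($d{\left(z \right)} = -3 - 5 = -8$)
$O{\left(j \right)} = \frac{1}{-2 + j}$
$y = 32$ ($y = 2 + 30 = 32$)
$B{\left(M,Q \right)} = \sqrt{-8 + M}$
$u = - \frac{95}{32}$ ($u = -3 + \frac{1}{32} = - \frac{95}{32} \approx -2.9688$)
$\left(u + B{\left(7,7 \right)}\right) O{\left(-2 \right)} = \frac{- \frac{95}{32} + \sqrt{-8 + 7}}{-2 - 2} = \frac{- \frac{95}{32} + \sqrt{-1}}{-4} = \left(- \frac{95}{32} + i\right) \left(- \frac{1}{4}\right) = \frac{95}{128} - \frac{i}{4}$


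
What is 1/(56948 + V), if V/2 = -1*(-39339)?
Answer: 1/135626 ≈ 7.3732e-6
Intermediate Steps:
V = 78678 (V = 2*(-1*(-39339)) = 2*39339 = 78678)
1/(56948 + V) = 1/(56948 + 78678) = 1/135626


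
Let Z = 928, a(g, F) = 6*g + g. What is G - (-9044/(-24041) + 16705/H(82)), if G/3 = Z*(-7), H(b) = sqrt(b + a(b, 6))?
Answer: -468520052/24041 - 16705*sqrt(41)/164 ≈ -20141.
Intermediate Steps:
a(g, F) = 7*g
H(b) = 2*sqrt(2)*sqrt(b) (H(b) = sqrt(b + 7*b) = sqrt(8*b) = 2*sqrt(2)*sqrt(b))
G = -19488 (G = 3*(928*(-7)) = 3*(-6496) = -19488)
G - (-9044/(-24041) + 16705/H(82)) = -19488 - (-9044/(-24041) + 16705/((2*sqrt(2)*sqrt(82)))) = -19488 - (-9044*(-1/24041) + 16705/((4*sqrt(41)))) = -19488 - (9044/24041 + 16705*(sqrt(41)/164)) = -19488 - (9044/24041 + 16705*sqrt(41)/164) = -19488 + (-9044/24041 - 16705*sqrt(41)/164) = -468520052/24041 - 16705*sqrt(41)/164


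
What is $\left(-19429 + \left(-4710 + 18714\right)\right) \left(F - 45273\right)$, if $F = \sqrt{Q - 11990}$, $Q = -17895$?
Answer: $245606025 - 5425 i \sqrt{29885} \approx 2.4561 \cdot 10^{8} - 9.3784 \cdot 10^{5} i$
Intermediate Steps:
$F = i \sqrt{29885}$ ($F = \sqrt{-17895 - 11990} = \sqrt{-29885} = i \sqrt{29885} \approx 172.87 i$)
$\left(-19429 + \left(-4710 + 18714\right)\right) \left(F - 45273\right) = \left(-19429 + \left(-4710 + 18714\right)\right) \left(i \sqrt{29885} - 45273\right) = \left(-19429 + 14004\right) \left(-45273 + i \sqrt{29885}\right) = - 5425 \left(-45273 + i \sqrt{29885}\right) = 245606025 - 5425 i \sqrt{29885}$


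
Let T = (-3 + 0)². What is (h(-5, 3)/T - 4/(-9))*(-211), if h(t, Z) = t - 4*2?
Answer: 211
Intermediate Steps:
h(t, Z) = -8 + t (h(t, Z) = t - 8 = -8 + t)
T = 9 (T = (-3)² = 9)
(h(-5, 3)/T - 4/(-9))*(-211) = ((-8 - 5)/9 - 4/(-9))*(-211) = (-13*⅑ - 4*(-⅑))*(-211) = (-13/9 + 4/9)*(-211) = -1*(-211) = 211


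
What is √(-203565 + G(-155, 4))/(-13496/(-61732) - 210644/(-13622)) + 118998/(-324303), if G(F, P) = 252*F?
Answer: -39666/108101 + 15016309*I*√9705/47097564 ≈ -0.36693 + 31.41*I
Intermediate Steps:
√(-203565 + G(-155, 4))/(-13496/(-61732) - 210644/(-13622)) + 118998/(-324303) = √(-203565 + 252*(-155))/(-13496/(-61732) - 210644/(-13622)) + 118998/(-324303) = √(-203565 - 39060)/(-13496*(-1/61732) - 210644*(-1/13622)) + 118998*(-1/324303) = √(-242625)/(3374/15433 + 15046/973) - 39666/108101 = (5*I*√9705)/(235487820/15016309) - 39666/108101 = (5*I*√9705)*(15016309/235487820) - 39666/108101 = 15016309*I*√9705/47097564 - 39666/108101 = -39666/108101 + 15016309*I*√9705/47097564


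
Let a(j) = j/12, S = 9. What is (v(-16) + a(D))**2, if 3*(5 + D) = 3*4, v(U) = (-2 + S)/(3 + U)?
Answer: 9409/24336 ≈ 0.38663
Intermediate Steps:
v(U) = 7/(3 + U) (v(U) = (-2 + 9)/(3 + U) = 7/(3 + U))
D = -1 (D = -5 + (3*4)/3 = -5 + (1/3)*12 = -5 + 4 = -1)
a(j) = j/12 (a(j) = j*(1/12) = j/12)
(v(-16) + a(D))**2 = (7/(3 - 16) + (1/12)*(-1))**2 = (7/(-13) - 1/12)**2 = (7*(-1/13) - 1/12)**2 = (-7/13 - 1/12)**2 = (-97/156)**2 = 9409/24336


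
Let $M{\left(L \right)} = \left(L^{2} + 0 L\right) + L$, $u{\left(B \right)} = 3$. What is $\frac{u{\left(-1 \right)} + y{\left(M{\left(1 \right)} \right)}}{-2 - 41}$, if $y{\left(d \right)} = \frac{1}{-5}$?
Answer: $- \frac{14}{215} \approx -0.065116$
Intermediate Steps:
$M{\left(L \right)} = L + L^{2}$ ($M{\left(L \right)} = \left(L^{2} + 0\right) + L = L^{2} + L = L + L^{2}$)
$y{\left(d \right)} = - \frac{1}{5}$
$\frac{u{\left(-1 \right)} + y{\left(M{\left(1 \right)} \right)}}{-2 - 41} = \frac{3 - \frac{1}{5}}{-2 - 41} = \frac{14}{5 \left(-43\right)} = \frac{14}{5} \left(- \frac{1}{43}\right) = - \frac{14}{215}$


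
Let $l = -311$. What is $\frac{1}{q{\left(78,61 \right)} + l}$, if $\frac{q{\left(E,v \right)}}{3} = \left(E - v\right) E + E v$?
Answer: $\frac{1}{17941} \approx 5.5738 \cdot 10^{-5}$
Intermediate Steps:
$q{\left(E,v \right)} = 3 E v + 3 E \left(E - v\right)$ ($q{\left(E,v \right)} = 3 \left(\left(E - v\right) E + E v\right) = 3 \left(E \left(E - v\right) + E v\right) = 3 \left(E v + E \left(E - v\right)\right) = 3 E v + 3 E \left(E - v\right)$)
$\frac{1}{q{\left(78,61 \right)} + l} = \frac{1}{3 \cdot 78^{2} - 311} = \frac{1}{3 \cdot 6084 - 311} = \frac{1}{18252 - 311} = \frac{1}{17941}$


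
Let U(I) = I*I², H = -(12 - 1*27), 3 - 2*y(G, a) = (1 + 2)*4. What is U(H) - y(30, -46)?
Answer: 6759/2 ≈ 3379.5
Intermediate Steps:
y(G, a) = -9/2 (y(G, a) = 3/2 - (1 + 2)*4/2 = 3/2 - 3*4/2 = 3/2 - ½*12 = 3/2 - 6 = -9/2)
H = 15 (H = -(12 - 27) = -1*(-15) = 15)
U(I) = I³
U(H) - y(30, -46) = 15³ - 1*(-9/2) = 3375 + 9/2 = 6759/2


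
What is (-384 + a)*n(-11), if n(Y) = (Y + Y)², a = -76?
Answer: -222640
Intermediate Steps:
n(Y) = 4*Y² (n(Y) = (2*Y)² = 4*Y²)
(-384 + a)*n(-11) = (-384 - 76)*(4*(-11)²) = -1840*121 = -460*484 = -222640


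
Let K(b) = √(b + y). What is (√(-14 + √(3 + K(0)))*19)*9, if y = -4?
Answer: 171*√(-14 + √(3 + 2*I)) ≈ 13.476 + 597.0*I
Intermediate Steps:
K(b) = √(-4 + b) (K(b) = √(b - 4) = √(-4 + b))
(√(-14 + √(3 + K(0)))*19)*9 = (√(-14 + √(3 + √(-4 + 0)))*19)*9 = (√(-14 + √(3 + √(-4)))*19)*9 = (√(-14 + √(3 + 2*I))*19)*9 = (19*√(-14 + √(3 + 2*I)))*9 = 171*√(-14 + √(3 + 2*I))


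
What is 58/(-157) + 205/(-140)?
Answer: -8061/4396 ≈ -1.8337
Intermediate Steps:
58/(-157) + 205/(-140) = 58*(-1/157) + 205*(-1/140) = -58/157 - 41/28 = -8061/4396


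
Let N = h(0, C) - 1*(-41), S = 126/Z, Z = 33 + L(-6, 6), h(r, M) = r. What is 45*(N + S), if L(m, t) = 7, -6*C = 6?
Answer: 7947/4 ≈ 1986.8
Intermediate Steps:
C = -1 (C = -1/6*6 = -1)
Z = 40 (Z = 33 + 7 = 40)
S = 63/20 (S = 126/40 = 126*(1/40) = 63/20 ≈ 3.1500)
N = 41 (N = 0 - 1*(-41) = 0 + 41 = 41)
45*(N + S) = 45*(41 + 63/20) = 45*(883/20) = 7947/4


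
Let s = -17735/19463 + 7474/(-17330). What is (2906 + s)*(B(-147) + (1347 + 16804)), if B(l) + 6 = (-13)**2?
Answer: 8971322959089296/168646895 ≈ 5.3196e+7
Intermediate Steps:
B(l) = 163 (B(l) = -6 + (-13)**2 = -6 + 169 = 163)
s = -226407006/168646895 (s = -17735*1/19463 + 7474*(-1/17330) = -17735/19463 - 3737/8665 = -226407006/168646895 ≈ -1.3425)
(2906 + s)*(B(-147) + (1347 + 16804)) = (2906 - 226407006/168646895)*(163 + (1347 + 16804)) = 489861469864*(163 + 18151)/168646895 = (489861469864/168646895)*18314 = 8971322959089296/168646895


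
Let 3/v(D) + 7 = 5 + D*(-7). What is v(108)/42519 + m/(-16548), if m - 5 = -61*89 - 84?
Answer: 4931097127/14814781786 ≈ 0.33285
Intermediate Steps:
m = -5508 (m = 5 + (-61*89 - 84) = 5 + (-5429 - 84) = 5 - 5513 = -5508)
v(D) = 3/(-2 - 7*D) (v(D) = 3/(-7 + (5 + D*(-7))) = 3/(-7 + (5 - 7*D)) = 3/(-2 - 7*D))
v(108)/42519 + m/(-16548) = -3/(2 + 7*108)/42519 - 5508/(-16548) = -3/(2 + 756)*(1/42519) - 5508*(-1/16548) = -3/758*(1/42519) + 459/1379 = -3*1/758*(1/42519) + 459/1379 = -3/758*1/42519 + 459/1379 = -1/10743134 + 459/1379 = 4931097127/14814781786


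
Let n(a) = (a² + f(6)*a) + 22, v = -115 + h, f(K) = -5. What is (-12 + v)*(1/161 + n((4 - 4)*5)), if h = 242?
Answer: 17715/7 ≈ 2530.7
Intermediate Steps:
v = 127 (v = -115 + 242 = 127)
n(a) = 22 + a² - 5*a (n(a) = (a² - 5*a) + 22 = 22 + a² - 5*a)
(-12 + v)*(1/161 + n((4 - 4)*5)) = (-12 + 127)*(1/161 + (22 + ((4 - 4)*5)² - 5*(4 - 4)*5)) = 115*(1/161 + (22 + (0*5)² - 0*5)) = 115*(1/161 + (22 + 0² - 5*0)) = 115*(1/161 + (22 + 0 + 0)) = 115*(1/161 + 22) = 115*(3543/161) = 17715/7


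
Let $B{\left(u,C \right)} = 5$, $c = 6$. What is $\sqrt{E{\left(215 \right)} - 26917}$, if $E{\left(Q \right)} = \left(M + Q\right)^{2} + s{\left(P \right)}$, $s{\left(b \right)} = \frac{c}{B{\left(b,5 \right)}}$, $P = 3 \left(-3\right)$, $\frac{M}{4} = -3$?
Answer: $\frac{\sqrt{357330}}{5} \approx 119.55$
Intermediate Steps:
$M = -12$ ($M = 4 \left(-3\right) = -12$)
$P = -9$
$s{\left(b \right)} = \frac{6}{5}$
$E{\left(Q \right)} = \frac{6}{5} + \left(-12 + Q\right)^{2}$ ($E{\left(Q \right)} = \left(-12 + Q\right)^{2} + \frac{6}{5} = \frac{6}{5} + \left(-12 + Q\right)^{2}$)
$\sqrt{E{\left(215 \right)} - 26917} = \sqrt{\left(\frac{6}{5} + \left(-12 + 215\right)^{2}\right) - 26917} = \sqrt{\left(\frac{6}{5} + 203^{2}\right) - 26917} = \sqrt{\left(\frac{6}{5} + 41209\right) - 26917} = \sqrt{\frac{206051}{5} - 26917} = \sqrt{\frac{71466}{5}} = \frac{\sqrt{357330}}{5}$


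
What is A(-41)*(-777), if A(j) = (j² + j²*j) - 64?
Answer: 52295208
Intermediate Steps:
A(j) = -64 + j² + j³ (A(j) = (j² + j³) - 64 = -64 + j² + j³)
A(-41)*(-777) = (-64 + (-41)² + (-41)³)*(-777) = (-64 + 1681 - 68921)*(-777) = -67304*(-777) = 52295208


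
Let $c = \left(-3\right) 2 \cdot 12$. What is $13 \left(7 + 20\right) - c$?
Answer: $423$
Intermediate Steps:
$c = -72$ ($c = \left(-6\right) 12 = -72$)
$13 \left(7 + 20\right) - c = 13 \left(7 + 20\right) - -72 = 13 \cdot 27 + 72 = 351 + 72 = 423$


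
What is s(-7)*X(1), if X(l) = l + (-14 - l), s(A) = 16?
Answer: -224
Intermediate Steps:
X(l) = -14
s(-7)*X(1) = 16*(-14) = -224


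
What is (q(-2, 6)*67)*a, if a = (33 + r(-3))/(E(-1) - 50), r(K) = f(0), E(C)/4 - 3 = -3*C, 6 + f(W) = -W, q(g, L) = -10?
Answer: 9045/13 ≈ 695.77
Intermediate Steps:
f(W) = -6 - W
E(C) = 12 - 12*C (E(C) = 12 + 4*(-3*C) = 12 - 12*C)
r(K) = -6 (r(K) = -6 - 1*0 = -6 + 0 = -6)
a = -27/26 (a = (33 - 6)/((12 - 12*(-1)) - 50) = 27/((12 + 12) - 50) = 27/(24 - 50) = 27/(-26) = 27*(-1/26) = -27/26 ≈ -1.0385)
(q(-2, 6)*67)*a = -10*67*(-27/26) = -670*(-27/26) = 9045/13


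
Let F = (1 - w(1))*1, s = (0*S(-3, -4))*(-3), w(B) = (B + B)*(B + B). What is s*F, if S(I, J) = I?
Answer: 0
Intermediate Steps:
w(B) = 4*B**2 (w(B) = (2*B)*(2*B) = 4*B**2)
s = 0 (s = (0*(-3))*(-3) = 0*(-3) = 0)
F = -3 (F = (1 - 4*1**2)*1 = (1 - 4)*1 = -3*1 = -3)
s*F = 0*(-3) = 0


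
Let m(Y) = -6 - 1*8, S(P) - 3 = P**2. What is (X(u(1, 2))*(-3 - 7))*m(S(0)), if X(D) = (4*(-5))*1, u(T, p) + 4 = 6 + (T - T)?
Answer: -2800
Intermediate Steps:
S(P) = 3 + P**2
u(T, p) = 2 (u(T, p) = -4 + (6 + (T - T)) = -4 + (6 + 0) = -4 + 6 = 2)
X(D) = -20 (X(D) = -20*1 = -20)
m(Y) = -14 (m(Y) = -6 - 8 = -14)
(X(u(1, 2))*(-3 - 7))*m(S(0)) = -20*(-3 - 7)*(-14) = -20*(-10)*(-14) = 200*(-14) = -2800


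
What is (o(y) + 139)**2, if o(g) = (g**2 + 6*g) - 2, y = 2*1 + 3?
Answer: 36864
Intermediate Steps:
y = 5 (y = 2 + 3 = 5)
o(g) = -2 + g**2 + 6*g
(o(y) + 139)**2 = ((-2 + 5**2 + 6*5) + 139)**2 = ((-2 + 25 + 30) + 139)**2 = (53 + 139)**2 = 192**2 = 36864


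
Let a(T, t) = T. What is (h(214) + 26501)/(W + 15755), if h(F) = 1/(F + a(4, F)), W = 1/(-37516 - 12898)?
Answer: 145626359333/86575710021 ≈ 1.6821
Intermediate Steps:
W = -1/50414 (W = 1/(-50414) = -1/50414 ≈ -1.9836e-5)
h(F) = 1/(4 + F) (h(F) = 1/(F + 4) = 1/(4 + F))
(h(214) + 26501)/(W + 15755) = (1/(4 + 214) + 26501)/(-1/50414 + 15755) = (1/218 + 26501)/(794272569/50414) = (1/218 + 26501)*(50414/794272569) = (5777219/218)*(50414/794272569) = 145626359333/86575710021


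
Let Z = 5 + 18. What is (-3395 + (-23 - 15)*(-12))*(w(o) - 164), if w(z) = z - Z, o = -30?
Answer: 637763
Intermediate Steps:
Z = 23
w(z) = -23 + z (w(z) = z - 1*23 = z - 23 = -23 + z)
(-3395 + (-23 - 15)*(-12))*(w(o) - 164) = (-3395 + (-23 - 15)*(-12))*((-23 - 30) - 164) = (-3395 - 38*(-12))*(-53 - 164) = (-3395 + 456)*(-217) = -2939*(-217) = 637763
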